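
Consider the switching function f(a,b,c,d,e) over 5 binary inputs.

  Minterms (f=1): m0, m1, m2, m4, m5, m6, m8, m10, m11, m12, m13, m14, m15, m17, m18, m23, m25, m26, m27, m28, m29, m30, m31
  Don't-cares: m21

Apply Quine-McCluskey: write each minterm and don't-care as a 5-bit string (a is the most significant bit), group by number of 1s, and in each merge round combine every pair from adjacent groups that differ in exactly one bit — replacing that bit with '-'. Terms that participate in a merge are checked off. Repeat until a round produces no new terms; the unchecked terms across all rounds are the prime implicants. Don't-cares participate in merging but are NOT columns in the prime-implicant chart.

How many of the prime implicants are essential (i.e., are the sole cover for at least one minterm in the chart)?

[col 0] 00000*, 00001*, 00010*, 00100*, 00101*, 00110*, 01000*, 01010*, 01011*, 01100*, 01101*, 01110*, 01111*, 10001*, 10010*, 10101*, 10111*, 11001*, 11010*, 11011*, 11100*, 11101*, 11110*, 11111*
[col 1] -0001*, -0010*, -0101*, -1010*, -1011*, -1100*, -1101*, -1110*, -1111*, 0-000*, 0-010*, 0-100*, 0-101*, 0-110*, 00-00*, 00-01*, 00-10*, 000-0*, 0000-*, 001-0*, 0010-*, 01-00*, 01-10*, 01-11*, 010-0*, 0101-*, 011-0*, 011-1*, 0110-*, 0111-*, 1-001*, 1-010*, 1-101*, 1-111*, 10-01*, 101-1*, 11-01*, 11-10*, 11-11*, 110-1*, 1101-*, 111-0*, 111-1*, 1110-*, 1111-*
[col 2] --010, --101, -0-01, -1-10*, -1-11*, -101-*, -11-0*, -11-1*, -110-*, -111-*, 0--00*, 0--10*, 0-0-0*, 0-1-0*, 0-10-, 00--0*, 00-0-, 01--0*, 01-1-*, 011--*, 1--01, 1-1-1, 11--1, 11-1-*, 111--*
[col 3] -1-1-, -11--, 0---0
Prime implicants: --010, --101, -0-01, -1-1-, -11--, 0---0, 0-10-, 00-0-, 1--01, 1-1-1, 11--1
PI chart (minterm → PIs covering it):
  0 | 0---0,00-0-
  1 | -0-01,00-0-
  2 | --010,0---0
  4 | 0---0,0-10-,00-0-
  5 | --101,-0-01,0-10-,00-0-
  6 | 0---0  (sole → essential)
  8 | 0---0  (sole → essential)
  10 | --010,-1-1-,0---0
  11 | -1-1-  (sole → essential)
  12 | -11--,0---0,0-10-
  13 | --101,-11--,0-10-
  14 | -1-1-,-11--,0---0
  15 | -1-1-,-11--
  17 | -0-01,1--01
  18 | --010  (sole → essential)
  23 | 1-1-1  (sole → essential)
  25 | 1--01,11--1
  26 | --010,-1-1-
  27 | -1-1-,11--1
  28 | -11--  (sole → essential)
  29 | --101,-11--,1--01,1-1-1,11--1
  30 | -1-1-,-11--
  31 | -1-1-,-11--,1-1-1,11--1
Essential prime implicants: --010, -1-1-, -11--, 0---0, 1-1-1

5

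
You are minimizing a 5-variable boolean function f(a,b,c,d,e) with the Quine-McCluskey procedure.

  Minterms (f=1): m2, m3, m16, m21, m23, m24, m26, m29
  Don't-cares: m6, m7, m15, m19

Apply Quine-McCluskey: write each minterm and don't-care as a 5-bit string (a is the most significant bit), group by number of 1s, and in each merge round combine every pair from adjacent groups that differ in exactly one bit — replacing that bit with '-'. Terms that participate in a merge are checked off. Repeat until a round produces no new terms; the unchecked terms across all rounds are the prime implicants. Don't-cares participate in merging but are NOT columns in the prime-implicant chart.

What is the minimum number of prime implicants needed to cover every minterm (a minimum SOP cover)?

5

Round 0: 00010✓ 00011✓ 00110✓ 00111✓ 01111✓ 10000✓ 10011✓ 10101✓ 10111✓ 11000✓ 11010✓ 11101✓
Round 1: -0011✓ -0111✓ 0-111 00-10✓ 00-11✓ 0001-✓ 0011-✓ 1-000 1-101 10-11✓ 101-1 110-0
Round 2: -0-11 00-1-
PIs = {-0-11, 0-111, 00-1-, 1-000, 1-101, 101-1, 110-0}
Coverage chart:
  m2: 00-1- ←essential
  m3: -0-11,00-1-
  m16: 1-000 ←essential
  m21: 1-101,101-1
  m23: -0-11,101-1
  m24: 1-000,110-0
  m26: 110-0 ←essential
  m29: 1-101 ←essential
Essential: 00-1-, 1-000, 1-101, 110-0
Petrick residual → -0-11
Min cover (5 terms): b'de + a'b'd + ac'd'e' + acd'e + abc'e'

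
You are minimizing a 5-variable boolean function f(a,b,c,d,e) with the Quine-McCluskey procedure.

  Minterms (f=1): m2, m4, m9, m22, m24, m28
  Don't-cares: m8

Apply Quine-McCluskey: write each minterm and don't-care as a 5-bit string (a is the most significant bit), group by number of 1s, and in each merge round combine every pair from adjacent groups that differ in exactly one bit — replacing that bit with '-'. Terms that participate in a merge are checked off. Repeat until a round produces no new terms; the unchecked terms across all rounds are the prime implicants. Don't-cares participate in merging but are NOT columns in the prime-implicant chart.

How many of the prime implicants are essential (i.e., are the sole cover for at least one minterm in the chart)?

Round 0: 00010 00100 01000✓ 01001✓ 10110 11000✓ 11100✓
Round 1: -1000 0100- 11-00
PIs = {-1000, 00010, 00100, 0100-, 10110, 11-00}
Coverage chart:
  m2: 00010 ←essential
  m4: 00100 ←essential
  m9: 0100- ←essential
  m22: 10110 ←essential
  m24: -1000,11-00
  m28: 11-00 ←essential
Essential: 00010, 00100, 0100-, 10110, 11-00

5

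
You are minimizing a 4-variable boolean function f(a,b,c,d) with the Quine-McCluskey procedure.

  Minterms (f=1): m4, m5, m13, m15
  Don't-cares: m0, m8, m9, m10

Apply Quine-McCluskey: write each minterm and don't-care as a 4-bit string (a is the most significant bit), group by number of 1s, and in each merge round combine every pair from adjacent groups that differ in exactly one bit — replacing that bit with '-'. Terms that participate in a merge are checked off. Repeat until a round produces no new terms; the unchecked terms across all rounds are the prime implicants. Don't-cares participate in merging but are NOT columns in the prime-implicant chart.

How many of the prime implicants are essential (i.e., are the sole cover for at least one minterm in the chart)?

Round 0: 0000✓ 0100✓ 0101✓ 1000✓ 1001✓ 1010✓ 1101✓ 1111✓
Round 1: -000 -101 0-00 010- 1-01 10-0 100- 11-1
PIs = {-000, -101, 0-00, 010-, 1-01, 10-0, 100-, 11-1}
Coverage chart:
  m4: 0-00,010-
  m5: -101,010-
  m13: -101,1-01,11-1
  m15: 11-1 ←essential
Essential: 11-1

1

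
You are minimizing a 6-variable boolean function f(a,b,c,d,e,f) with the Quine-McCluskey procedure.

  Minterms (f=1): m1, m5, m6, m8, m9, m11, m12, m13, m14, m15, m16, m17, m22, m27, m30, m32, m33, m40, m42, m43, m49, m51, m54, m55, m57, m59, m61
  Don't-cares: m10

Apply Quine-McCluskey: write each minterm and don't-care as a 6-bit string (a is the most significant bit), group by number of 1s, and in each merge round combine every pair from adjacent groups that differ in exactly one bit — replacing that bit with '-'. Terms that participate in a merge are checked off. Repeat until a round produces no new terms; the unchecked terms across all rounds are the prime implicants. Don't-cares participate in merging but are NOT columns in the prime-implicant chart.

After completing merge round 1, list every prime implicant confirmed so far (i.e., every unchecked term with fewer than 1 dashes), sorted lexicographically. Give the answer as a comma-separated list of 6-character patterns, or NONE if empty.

size-2^0 implicants → 000001(✓)  000101(✓)  000110(✓)  001000(✓)  001001(✓)  001010(✓)  001011(✓)  001100(✓)  001101(✓)  001110(✓)  001111(✓)  010000(✓)  010001(✓)  010110(✓)  011011(✓)  011110(✓)  100000(✓)  100001(✓)  101000(✓)  101010(✓)  101011(✓)  110001(✓)  110011(✓)  110110(✓)  110111(✓)  111001(✓)  111011(✓)  111101(✓)
size-2^1 implicants → -00001(✓)  -01000(✓)  -01010(✓)  -01011(✓)  -10001(✓)  -10110  -11011(✓)  0-0001(✓)  0-0110(✓)  0-1011(✓)  0-1110(✓)  00-001(✓)  00-101(✓)  00-110(✓)  000-01(✓)  001-00(✓)  001-01(✓)  001-10(✓)  001-11(✓)  0010-0(✓)  0010-1(✓)  00100-(✓)  00101-(✓)  0011-0(✓)  0011-1(✓)  00110-(✓)  00111-(✓)  01-110(✓)  01000-  1-0001(✓)  1-1011(✓)  10-000  10000-  1010-0(✓)  10101-(✓)  11-001(✓)  11-011(✓)  110-11  1100-1(✓)  11011-  111-01  1110-1(✓)
size-2^2 implicants → --0001  --1011  -010-0  -0101-  0--110  00--01  001--0(✓)  001--1(✓)  001-0-(✓)  001-1-(✓)  0010--(✓)  0011--(✓)  11-0-1
size-2^3 implicants → 001---
Unchecked terms (primes): --0001, --1011, -010-0, -0101-, -10110, 0--110, 00--01, 001---, 01000-, 10-000, 10000-, 11-0-1, 110-11, 11011-, 111-01

NONE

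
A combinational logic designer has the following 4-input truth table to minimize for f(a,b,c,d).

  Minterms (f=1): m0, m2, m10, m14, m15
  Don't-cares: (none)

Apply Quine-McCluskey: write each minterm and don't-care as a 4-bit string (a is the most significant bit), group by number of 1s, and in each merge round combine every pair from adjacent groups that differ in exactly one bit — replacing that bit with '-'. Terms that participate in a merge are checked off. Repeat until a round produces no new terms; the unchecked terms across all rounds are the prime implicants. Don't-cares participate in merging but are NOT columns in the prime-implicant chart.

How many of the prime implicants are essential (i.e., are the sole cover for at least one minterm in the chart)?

2

Round 0: 0000✓ 0010✓ 1010✓ 1110✓ 1111✓
Round 1: -010 00-0 1-10 111-
PIs = {-010, 00-0, 1-10, 111-}
Coverage chart:
  m0: 00-0 ←essential
  m2: -010,00-0
  m10: -010,1-10
  m14: 1-10,111-
  m15: 111- ←essential
Essential: 00-0, 111-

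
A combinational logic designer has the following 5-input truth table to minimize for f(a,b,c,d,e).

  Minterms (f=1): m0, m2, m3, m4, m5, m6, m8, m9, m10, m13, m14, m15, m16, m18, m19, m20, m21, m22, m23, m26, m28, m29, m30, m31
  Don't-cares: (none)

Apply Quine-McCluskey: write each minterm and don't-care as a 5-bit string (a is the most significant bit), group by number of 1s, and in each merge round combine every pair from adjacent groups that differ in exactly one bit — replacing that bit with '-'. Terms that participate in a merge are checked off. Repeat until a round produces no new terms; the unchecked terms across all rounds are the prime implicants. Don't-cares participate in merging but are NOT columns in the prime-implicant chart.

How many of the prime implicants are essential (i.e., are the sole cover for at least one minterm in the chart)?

4

Round 0: 00000✓ 00010✓ 00011✓ 00100✓ 00101✓ 00110✓ 01000✓ 01001✓ 01010✓ 01101✓ 01110✓ 01111✓ 10000✓ 10010✓ 10011✓ 10100✓ 10101✓ 10110✓ 10111✓ 11010✓ 11100✓ 11101✓ 11110✓ 11111✓
Round 1: -0000✓ -0010✓ -0011✓ -0100✓ -0101✓ -0110✓ -1010✓ -1101✓ -1110✓ -1111✓ 0-000✓ 0-010✓ 0-101✓ 0-110✓ 00-00✓ 00-10✓ 000-0✓ 0001-✓ 001-0✓ 0010-✓ 01-01 01-10✓ 010-0✓ 0100- 011-1✓ 0111-✓ 1-010✓ 1-100✓ 1-101✓ 1-110✓ 1-111✓ 10-00✓ 10-10✓ 10-11✓ 100-0✓ 1001-✓ 101-0✓ 101-1✓ 1010-✓ 1011-✓ 11-10✓ 111-0✓ 111-1✓ 1110-✓ 1111-✓
Round 2: --010✓ --101 --110✓ -0-00✓ -0-10✓ -00-0✓ -001- -01-0✓ -010- -1-10✓ -11-1 -111- 0--10✓ 0-0-0 00--0✓ 1--10✓ 1-1-0✓ 1-1-1✓ 1-10-✓ 1-11-✓ 10--0✓ 10-1- 101--✓ 111--✓
Round 3: ---10 -0--0 1-1--
PIs = {---10, --101, -0--0, -001-, -010-, -11-1, -111-, 0-0-0, 01-01, 0100-, 1-1--, 10-1-}
Coverage chart:
  m0: -0--0,0-0-0
  m2: ---10,-0--0,-001-,0-0-0
  m3: -001- ←essential
  m4: -0--0,-010-
  m5: --101,-010-
  m6: ---10,-0--0
  m8: 0-0-0,0100-
  m9: 01-01,0100-
  m10: ---10,0-0-0
  m13: --101,-11-1,01-01
  m14: ---10,-111-
  m15: -11-1,-111-
  m16: -0--0 ←essential
  m18: ---10,-0--0,-001-,10-1-
  m19: -001-,10-1-
  m20: -0--0,-010-,1-1--
  m21: --101,-010-,1-1--
  m22: ---10,-0--0,1-1--,10-1-
  m23: 1-1--,10-1-
  m26: ---10 ←essential
  m28: 1-1-- ←essential
  m29: --101,-11-1,1-1--
  m30: ---10,-111-,1-1--
  m31: -11-1,-111-,1-1--
Essential: ---10, -0--0, -001-, 1-1--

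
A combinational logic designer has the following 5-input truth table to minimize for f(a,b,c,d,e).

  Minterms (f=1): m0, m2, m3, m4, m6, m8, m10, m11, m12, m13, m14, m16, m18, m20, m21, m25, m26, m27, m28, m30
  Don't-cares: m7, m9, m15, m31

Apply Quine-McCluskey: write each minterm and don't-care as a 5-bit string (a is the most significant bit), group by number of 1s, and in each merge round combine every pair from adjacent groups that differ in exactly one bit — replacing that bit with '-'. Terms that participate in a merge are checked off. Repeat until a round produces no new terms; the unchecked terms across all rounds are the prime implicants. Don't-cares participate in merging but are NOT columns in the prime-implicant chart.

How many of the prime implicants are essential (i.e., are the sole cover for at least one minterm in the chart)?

4

[col 0] 00000*, 00010*, 00011*, 00100*, 00110*, 00111*, 01000*, 01001*, 01010*, 01011*, 01100*, 01101*, 01110*, 01111*, 10000*, 10010*, 10100*, 10101*, 11001*, 11010*, 11011*, 11100*, 11110*, 11111*
[col 1] -0000*, -0010*, -0100*, -1001*, -1010*, -1011*, -1100*, -1110*, -1111*, 0-000*, 0-010*, 0-011*, 0-100*, 0-110*, 0-111*, 00-00*, 00-10*, 00-11*, 000-0*, 0001-*, 001-0*, 0011-*, 01-00*, 01-01*, 01-10*, 01-11*, 010-0*, 010-1*, 0100-*, 0101-*, 011-0*, 011-1*, 0110-*, 0111-*, 1-010*, 1-100*, 10-00*, 100-0*, 1010-, 11-10*, 11-11*, 110-1*, 1101-*, 111-0*, 1111-*
[col 2] --010, --100, -0-00, -00-0, -1-10*, -1-11*, -10-1, -101-*, -11-0, -111-*, 0--00*, 0--10*, 0--11*, 0-0-0*, 0-01-*, 0-1-0*, 0-11-*, 00--0*, 00-1-*, 01--0*, 01--1*, 01-0-*, 01-1-*, 010--*, 011--*, 11-1-*
[col 3] -1-1-, 0---0, 0--1-, 01---
Prime implicants: --010, --100, -0-00, -00-0, -1-1-, -10-1, -11-0, 0---0, 0--1-, 01---, 1010-
PI chart (minterm → PIs covering it):
  0 | -0-00,-00-0,0---0
  2 | --010,-00-0,0---0,0--1-
  3 | 0--1-  (sole → essential)
  4 | --100,-0-00,0---0
  6 | 0---0,0--1-
  8 | 0---0,01---
  10 | --010,-1-1-,0---0,0--1-,01---
  11 | -1-1-,-10-1,0--1-,01---
  12 | --100,-11-0,0---0,01---
  13 | 01---  (sole → essential)
  14 | -1-1-,-11-0,0---0,0--1-,01---
  16 | -0-00,-00-0
  18 | --010,-00-0
  20 | --100,-0-00,1010-
  21 | 1010-  (sole → essential)
  25 | -10-1  (sole → essential)
  26 | --010,-1-1-
  27 | -1-1-,-10-1
  28 | --100,-11-0
  30 | -1-1-,-11-0
Essential prime implicants: -10-1, 0--1-, 01---, 1010-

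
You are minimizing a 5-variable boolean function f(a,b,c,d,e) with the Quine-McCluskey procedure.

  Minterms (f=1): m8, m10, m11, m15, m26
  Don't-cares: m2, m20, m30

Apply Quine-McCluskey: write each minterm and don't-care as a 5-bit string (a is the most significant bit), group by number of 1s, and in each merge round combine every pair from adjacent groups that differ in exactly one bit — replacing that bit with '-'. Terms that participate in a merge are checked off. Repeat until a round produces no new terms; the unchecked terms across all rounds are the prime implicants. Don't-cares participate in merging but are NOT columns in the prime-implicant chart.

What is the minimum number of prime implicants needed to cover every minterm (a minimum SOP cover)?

3

size-2^0 implicants → 00010(✓)  01000(✓)  01010(✓)  01011(✓)  01111(✓)  10100  11010(✓)  11110(✓)
size-2^1 implicants → -1010  0-010  01-11  010-0  0101-  11-10
Unchecked terms (primes): -1010, 0-010, 01-11, 010-0, 0101-, 10100, 11-10
Minterm coverage:
  m8 ⊆ 010-0 [E]
  m10 ⊆ -1010,0-010,010-0,0101-
  m11 ⊆ 01-11,0101-
  m15 ⊆ 01-11 [E]
  m26 ⊆ -1010,11-10
E = {01-11, 010-0}
Petrick residual → -1010
Cover = bc'de' + a'bde + a'bc'e'  |cover|=3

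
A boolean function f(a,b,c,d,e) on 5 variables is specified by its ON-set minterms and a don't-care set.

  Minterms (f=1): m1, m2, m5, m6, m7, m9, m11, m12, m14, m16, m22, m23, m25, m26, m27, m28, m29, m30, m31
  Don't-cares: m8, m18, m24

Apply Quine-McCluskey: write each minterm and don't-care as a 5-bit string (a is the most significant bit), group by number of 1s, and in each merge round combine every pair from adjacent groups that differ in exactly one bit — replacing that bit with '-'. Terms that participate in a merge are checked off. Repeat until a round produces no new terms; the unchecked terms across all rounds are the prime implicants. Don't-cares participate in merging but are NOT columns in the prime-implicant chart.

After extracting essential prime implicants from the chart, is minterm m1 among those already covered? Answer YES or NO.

Round 0: 00001✓ 00010✓ 00101✓ 00110✓ 00111✓ 01000✓ 01001✓ 01011✓ 01100✓ 01110✓ 10000✓ 10010✓ 10110✓ 10111✓ 11000✓ 11001✓ 11010✓ 11011✓ 11100✓ 11101✓ 11110✓ 11111✓
Round 1: -0010✓ -0110✓ -0111✓ -1000✓ -1001✓ -1011✓ -1100✓ -1110✓ 0-001 0-110✓ 00-01 00-10✓ 001-1 0011-✓ 01-00✓ 010-1✓ 0100-✓ 011-0✓ 1-000✓ 1-010✓ 1-110✓ 1-111✓ 10-10✓ 100-0✓ 1011-✓ 11-00✓ 11-01✓ 11-10✓ 11-11✓ 110-0✓ 110-1✓ 1100-✓ 1101-✓ 111-0✓ 111-1✓ 1110-✓ 1111-✓
Round 2: --110 -0-10 -011- -1-00 -10-1 -100- -11-0 1--10 1-0-0 1-11- 11--0✓ 11--1✓ 11-0-✓ 11-1-✓ 110--✓ 111--✓
Round 3: 11---
PIs = {--110, -0-10, -011-, -1-00, -10-1, -100-, -11-0, 0-001, 00-01, 001-1, 1--10, 1-0-0, 1-11-, 11---}
Coverage chart:
  m1: 0-001,00-01
  m2: -0-10 ←essential
  m5: 00-01,001-1
  m6: --110,-0-10,-011-
  m7: -011-,001-1
  m9: -10-1,-100-,0-001
  m11: -10-1 ←essential
  m12: -1-00,-11-0
  m14: --110,-11-0
  m16: 1-0-0 ←essential
  m22: --110,-0-10,-011-,1--10,1-11-
  m23: -011-,1-11-
  m25: -10-1,-100-,11---
  m26: 1--10,1-0-0,11---
  m27: -10-1,11---
  m28: -1-00,-11-0,11---
  m29: 11--- ←essential
  m30: --110,-11-0,1--10,1-11-,11---
  m31: 1-11-,11---
Essential: -0-10, -10-1, 1-0-0, 11---

NO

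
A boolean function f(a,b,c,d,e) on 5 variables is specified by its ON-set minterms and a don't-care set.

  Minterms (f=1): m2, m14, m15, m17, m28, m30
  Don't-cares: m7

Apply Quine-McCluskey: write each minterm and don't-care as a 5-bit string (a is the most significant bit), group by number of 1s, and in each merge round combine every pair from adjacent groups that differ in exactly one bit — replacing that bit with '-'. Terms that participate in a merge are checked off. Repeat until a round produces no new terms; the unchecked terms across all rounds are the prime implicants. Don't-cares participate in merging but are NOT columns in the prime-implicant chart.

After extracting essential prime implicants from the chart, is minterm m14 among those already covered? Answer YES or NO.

NO

size-2^0 implicants → 00010  00111(✓)  01110(✓)  01111(✓)  10001  11100(✓)  11110(✓)
size-2^1 implicants → -1110  0-111  0111-  111-0
Unchecked terms (primes): -1110, 0-111, 00010, 0111-, 10001, 111-0
Minterm coverage:
  m2 ⊆ 00010 [E]
  m14 ⊆ -1110,0111-
  m15 ⊆ 0-111,0111-
  m17 ⊆ 10001 [E]
  m28 ⊆ 111-0 [E]
  m30 ⊆ -1110,111-0
E = {00010, 10001, 111-0}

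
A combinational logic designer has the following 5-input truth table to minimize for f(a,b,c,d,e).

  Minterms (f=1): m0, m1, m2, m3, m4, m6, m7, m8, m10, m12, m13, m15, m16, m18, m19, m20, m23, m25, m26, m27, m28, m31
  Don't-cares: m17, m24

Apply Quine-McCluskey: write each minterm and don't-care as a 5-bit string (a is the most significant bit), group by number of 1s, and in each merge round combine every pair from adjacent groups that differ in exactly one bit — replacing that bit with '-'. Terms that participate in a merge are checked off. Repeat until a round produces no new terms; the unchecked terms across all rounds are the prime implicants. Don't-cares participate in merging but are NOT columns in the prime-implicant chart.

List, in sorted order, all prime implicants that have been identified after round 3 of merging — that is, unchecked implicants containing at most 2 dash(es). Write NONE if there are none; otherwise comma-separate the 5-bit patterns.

--111, -0-11, 00--0, 00-1-, 011-1, 0110-, 1--11

Round 0: 00000✓ 00001✓ 00010✓ 00011✓ 00100✓ 00110✓ 00111✓ 01000✓ 01010✓ 01100✓ 01101✓ 01111✓ 10000✓ 10001✓ 10010✓ 10011✓ 10100✓ 10111✓ 11000✓ 11001✓ 11010✓ 11011✓ 11100✓ 11111✓
Round 1: -0000✓ -0001✓ -0010✓ -0011✓ -0100✓ -0111✓ -1000✓ -1010✓ -1100✓ -1111✓ 0-000✓ 0-010✓ 0-100✓ 0-111✓ 00-00✓ 00-10✓ 00-11✓ 000-0✓ 000-1✓ 0000-✓ 0001-✓ 001-0✓ 0011-✓ 01-00✓ 010-0✓ 011-1 0110- 1-000✓ 1-001✓ 1-010✓ 1-011✓ 1-100✓ 1-111✓ 10-00✓ 10-11✓ 100-0✓ 100-1✓ 1000-✓ 1001-✓ 11-00✓ 11-11✓ 110-0✓ 110-1✓ 1100-✓ 1101-✓
Round 2: --000✓ --010✓ --100✓ --111 -0-00✓ -0-11 -00-0✓ -00-1✓ -000-✓ -001-✓ -1-00✓ -10-0✓ 0--00✓ 0-0-0✓ 00--0 00-1- 000--✓ 1--00✓ 1--11 1-0-0✓ 1-0-1✓ 1-00-✓ 1-01-✓ 100--✓ 110--✓
Round 3: ---00 --0-0 -00-- 1-0--
PIs = {---00, --0-0, --111, -0-11, -00--, 00--0, 00-1-, 011-1, 0110-, 1--11, 1-0--}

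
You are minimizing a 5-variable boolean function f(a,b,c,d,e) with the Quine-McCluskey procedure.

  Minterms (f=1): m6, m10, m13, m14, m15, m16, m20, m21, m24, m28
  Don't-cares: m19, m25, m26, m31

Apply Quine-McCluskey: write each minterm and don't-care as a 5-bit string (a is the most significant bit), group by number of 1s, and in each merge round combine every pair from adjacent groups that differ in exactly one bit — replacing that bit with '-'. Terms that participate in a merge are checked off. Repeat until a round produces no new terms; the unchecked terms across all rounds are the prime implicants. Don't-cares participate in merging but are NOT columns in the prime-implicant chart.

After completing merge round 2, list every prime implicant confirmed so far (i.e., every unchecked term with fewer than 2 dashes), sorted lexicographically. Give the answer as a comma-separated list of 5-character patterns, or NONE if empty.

-1010, -1111, 0-110, 01-10, 011-1, 0111-, 10011, 1010-, 110-0, 1100-

size-2^0 implicants → 00110(✓)  01010(✓)  01101(✓)  01110(✓)  01111(✓)  10000(✓)  10011  10100(✓)  10101(✓)  11000(✓)  11001(✓)  11010(✓)  11100(✓)  11111(✓)
size-2^1 implicants → -1010  -1111  0-110  01-10  011-1  0111-  1-000(✓)  1-100(✓)  10-00(✓)  1010-  11-00(✓)  110-0  1100-
size-2^2 implicants → 1--00
Unchecked terms (primes): -1010, -1111, 0-110, 01-10, 011-1, 0111-, 1--00, 10011, 1010-, 110-0, 1100-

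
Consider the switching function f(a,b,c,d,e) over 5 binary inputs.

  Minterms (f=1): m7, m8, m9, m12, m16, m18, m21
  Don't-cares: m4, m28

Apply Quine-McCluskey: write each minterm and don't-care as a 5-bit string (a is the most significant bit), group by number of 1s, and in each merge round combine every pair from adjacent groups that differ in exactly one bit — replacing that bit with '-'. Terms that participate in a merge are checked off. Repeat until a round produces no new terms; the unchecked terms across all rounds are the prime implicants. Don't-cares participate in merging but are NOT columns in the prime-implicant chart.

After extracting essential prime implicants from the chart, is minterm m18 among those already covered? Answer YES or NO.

[col 0] 00100*, 00111, 01000*, 01001*, 01100*, 10000*, 10010*, 10101, 11100*
[col 1] -1100, 0-100, 01-00, 0100-, 100-0
Prime implicants: -1100, 0-100, 00111, 01-00, 0100-, 100-0, 10101
PI chart (minterm → PIs covering it):
  7 | 00111  (sole → essential)
  8 | 01-00,0100-
  9 | 0100-  (sole → essential)
  12 | -1100,0-100,01-00
  16 | 100-0  (sole → essential)
  18 | 100-0  (sole → essential)
  21 | 10101  (sole → essential)
Essential prime implicants: 00111, 0100-, 100-0, 10101

YES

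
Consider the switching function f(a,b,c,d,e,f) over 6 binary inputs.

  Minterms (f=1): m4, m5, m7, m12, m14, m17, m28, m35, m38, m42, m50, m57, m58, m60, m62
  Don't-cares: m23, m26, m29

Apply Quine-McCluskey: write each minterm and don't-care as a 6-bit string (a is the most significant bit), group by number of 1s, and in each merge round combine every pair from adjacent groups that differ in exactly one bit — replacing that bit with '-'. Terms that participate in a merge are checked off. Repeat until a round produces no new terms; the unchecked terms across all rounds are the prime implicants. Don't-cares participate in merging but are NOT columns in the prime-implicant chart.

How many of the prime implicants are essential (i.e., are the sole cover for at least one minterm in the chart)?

7

size-2^0 implicants → 000100(✓)  000101(✓)  000111(✓)  001100(✓)  001110(✓)  010001  010111(✓)  011010(✓)  011100(✓)  011101(✓)  100011  100110  101010(✓)  110010(✓)  111001  111010(✓)  111100(✓)  111110(✓)
size-2^1 implicants → -11010  -11100  0-0111  0-1100  00-100  0001-1  00010-  0011-0  01110-  1-1010  11-010  111-10  1111-0
Unchecked terms (primes): -11010, -11100, 0-0111, 0-1100, 00-100, 0001-1, 00010-, 0011-0, 010001, 01110-, 1-1010, 100011, 100110, 11-010, 111-10, 111001, 1111-0
Minterm coverage:
  m4 ⊆ 00-100,00010-
  m5 ⊆ 0001-1,00010-
  m7 ⊆ 0-0111,0001-1
  m12 ⊆ 0-1100,00-100,0011-0
  m14 ⊆ 0011-0 [E]
  m17 ⊆ 010001 [E]
  m28 ⊆ -11100,0-1100,01110-
  m35 ⊆ 100011 [E]
  m38 ⊆ 100110 [E]
  m42 ⊆ 1-1010 [E]
  m50 ⊆ 11-010 [E]
  m57 ⊆ 111001 [E]
  m58 ⊆ -11010,1-1010,11-010,111-10
  m60 ⊆ -11100,1111-0
  m62 ⊆ 111-10,1111-0
E = {0011-0, 010001, 1-1010, 100011, 100110, 11-010, 111001}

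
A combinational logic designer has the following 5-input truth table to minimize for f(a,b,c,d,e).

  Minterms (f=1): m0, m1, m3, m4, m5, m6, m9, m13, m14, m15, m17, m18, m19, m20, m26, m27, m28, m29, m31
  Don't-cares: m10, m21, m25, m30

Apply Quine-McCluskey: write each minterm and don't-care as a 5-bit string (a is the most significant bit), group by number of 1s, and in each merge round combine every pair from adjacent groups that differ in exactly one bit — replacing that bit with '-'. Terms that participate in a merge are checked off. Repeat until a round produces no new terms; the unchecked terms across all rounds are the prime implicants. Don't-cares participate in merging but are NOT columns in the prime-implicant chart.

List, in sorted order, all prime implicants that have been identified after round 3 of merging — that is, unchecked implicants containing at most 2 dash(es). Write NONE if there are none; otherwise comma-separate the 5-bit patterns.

-00-1, -010-, -1-10, -11-1, -111-, 0-110, 00-0-, 001-0, 1-0-1, 1-01-, 1-10-, 11--1, 11-1-, 111--

Round 0: 00000✓ 00001✓ 00011✓ 00100✓ 00101✓ 00110✓ 01001✓ 01010✓ 01101✓ 01110✓ 01111✓ 10001✓ 10010✓ 10011✓ 10100✓ 10101✓ 11001✓ 11010✓ 11011✓ 11100✓ 11101✓ 11110✓ 11111✓
Round 1: -0001✓ -0011✓ -0100✓ -0101✓ -1001✓ -1010✓ -1101✓ -1110✓ -1111✓ 0-001✓ 0-101✓ 0-110 00-00✓ 00-01✓ 000-1✓ 0000-✓ 001-0 0010-✓ 01-01✓ 01-10✓ 011-1✓ 0111-✓ 1-001✓ 1-010✓ 1-011✓ 1-100✓ 1-101✓ 10-01✓ 100-1✓ 1001-✓ 1010-✓ 11-01✓ 11-10✓ 11-11✓ 110-1✓ 1101-✓ 111-0✓ 111-1✓ 1110-✓ 1111-✓
Round 2: --001✓ --101✓ -0-01✓ -00-1 -010- -1-01✓ -1-10 -11-1 -111- 0--01✓ 00-0- 1--01✓ 1-0-1 1-01- 1-10- 11--1 11-1- 111--
Round 3: ---01
PIs = {---01, -00-1, -010-, -1-10, -11-1, -111-, 0-110, 00-0-, 001-0, 1-0-1, 1-01-, 1-10-, 11--1, 11-1-, 111--}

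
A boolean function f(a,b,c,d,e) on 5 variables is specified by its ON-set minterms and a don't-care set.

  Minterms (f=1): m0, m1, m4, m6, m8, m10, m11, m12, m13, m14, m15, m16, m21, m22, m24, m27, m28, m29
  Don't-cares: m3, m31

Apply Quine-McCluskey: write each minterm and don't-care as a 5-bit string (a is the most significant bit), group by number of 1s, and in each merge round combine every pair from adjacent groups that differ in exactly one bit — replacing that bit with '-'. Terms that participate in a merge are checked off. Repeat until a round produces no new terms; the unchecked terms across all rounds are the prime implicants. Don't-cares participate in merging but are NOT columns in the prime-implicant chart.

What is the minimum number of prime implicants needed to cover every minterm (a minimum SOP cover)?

8

[col 0] 00000*, 00001*, 00011*, 00100*, 00110*, 01000*, 01010*, 01011*, 01100*, 01101*, 01110*, 01111*, 10000*, 10101*, 10110*, 11000*, 11011*, 11100*, 11101*, 11111*
[col 1] -0000*, -0110, -1000*, -1011*, -1100*, -1101*, -1111*, 0-000*, 0-011, 0-100*, 0-110*, 00-00*, 000-1, 0000-, 001-0*, 01-00*, 01-10*, 01-11*, 010-0*, 0101-*, 011-0*, 011-1*, 0110-*, 0111-*, 1-000*, 1-101, 11-00*, 11-11*, 111-1*, 1110-*
[col 2] --000, -1-00, -1-11, -11-1, -110-, 0--00, 0-1-0, 01--0, 01-1-, 011--
Prime implicants: --000, -0110, -1-00, -1-11, -11-1, -110-, 0--00, 0-011, 0-1-0, 000-1, 0000-, 01--0, 01-1-, 011--, 1-101
PI chart (minterm → PIs covering it):
  0 | --000,0--00,0000-
  1 | 000-1,0000-
  4 | 0--00,0-1-0
  6 | -0110,0-1-0
  8 | --000,-1-00,0--00,01--0
  10 | 01--0,01-1-
  11 | -1-11,0-011,01-1-
  12 | -1-00,-110-,0--00,0-1-0,01--0,011--
  13 | -11-1,-110-,011--
  14 | 0-1-0,01--0,01-1-,011--
  15 | -1-11,-11-1,01-1-,011--
  16 | --000  (sole → essential)
  21 | 1-101  (sole → essential)
  22 | -0110  (sole → essential)
  24 | --000,-1-00
  27 | -1-11  (sole → essential)
  28 | -1-00,-110-
  29 | -11-1,-110-,1-101
Essential prime implicants: --000, -0110, -1-11, 1-101
Petrick residual → -110-, 0--00, 000-1, 01--0
Minimum SOP uses 8 PIs: c'd'e' + b'cde' + bde + bcd' + a'd'e' + a'b'c'e + a'be' + acd'e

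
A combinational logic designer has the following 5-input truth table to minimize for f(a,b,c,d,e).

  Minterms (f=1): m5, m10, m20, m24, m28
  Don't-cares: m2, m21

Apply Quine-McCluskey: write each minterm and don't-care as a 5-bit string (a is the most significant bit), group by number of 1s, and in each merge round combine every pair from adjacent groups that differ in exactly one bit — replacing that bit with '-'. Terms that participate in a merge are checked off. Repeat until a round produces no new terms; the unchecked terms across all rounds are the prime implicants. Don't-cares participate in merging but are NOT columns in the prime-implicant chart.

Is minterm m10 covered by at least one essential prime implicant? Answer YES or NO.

YES

[col 0] 00010*, 00101*, 01010*, 10100*, 10101*, 11000*, 11100*
[col 1] -0101, 0-010, 1-100, 1010-, 11-00
Prime implicants: -0101, 0-010, 1-100, 1010-, 11-00
PI chart (minterm → PIs covering it):
  5 | -0101  (sole → essential)
  10 | 0-010  (sole → essential)
  20 | 1-100,1010-
  24 | 11-00  (sole → essential)
  28 | 1-100,11-00
Essential prime implicants: -0101, 0-010, 11-00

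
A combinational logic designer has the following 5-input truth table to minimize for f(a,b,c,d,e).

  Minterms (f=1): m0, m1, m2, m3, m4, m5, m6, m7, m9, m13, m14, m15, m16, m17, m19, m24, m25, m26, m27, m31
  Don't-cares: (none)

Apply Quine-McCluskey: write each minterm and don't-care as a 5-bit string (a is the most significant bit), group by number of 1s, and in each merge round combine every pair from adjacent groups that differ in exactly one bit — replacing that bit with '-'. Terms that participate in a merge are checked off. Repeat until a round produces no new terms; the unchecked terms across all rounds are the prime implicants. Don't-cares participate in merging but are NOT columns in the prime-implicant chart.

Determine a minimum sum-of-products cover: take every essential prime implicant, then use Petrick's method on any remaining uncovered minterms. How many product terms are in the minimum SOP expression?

[col 0] 00000*, 00001*, 00010*, 00011*, 00100*, 00101*, 00110*, 00111*, 01001*, 01101*, 01110*, 01111*, 10000*, 10001*, 10011*, 11000*, 11001*, 11010*, 11011*, 11111*
[col 1] -0000*, -0001*, -0011*, -1001*, -1111, 0-001*, 0-101*, 0-110*, 0-111*, 00-00*, 00-01*, 00-10*, 00-11*, 000-0*, 000-1*, 0000-*, 0001-*, 001-0*, 001-1*, 0010-*, 0011-*, 01-01*, 011-1*, 0111-*, 1-000*, 1-001*, 1-011*, 100-1*, 1000-*, 11-11, 110-0*, 110-1*, 1100-*, 1101-*
[col 2] --001, -00-1, -000-, 0--01, 0-1-1, 0-11-, 00--0*, 00--1*, 00-0-*, 00-1-*, 000--*, 001--*, 1-0-1, 1-00-, 110--
[col 3] 00---
Prime implicants: --001, -00-1, -000-, -1111, 0--01, 0-1-1, 0-11-, 00---, 1-0-1, 1-00-, 11-11, 110--
PI chart (minterm → PIs covering it):
  0 | -000-,00---
  1 | --001,-00-1,-000-,0--01,00---
  2 | 00---  (sole → essential)
  3 | -00-1,00---
  4 | 00---  (sole → essential)
  5 | 0--01,0-1-1,00---
  6 | 0-11-,00---
  7 | 0-1-1,0-11-,00---
  9 | --001,0--01
  13 | 0--01,0-1-1
  14 | 0-11-  (sole → essential)
  15 | -1111,0-1-1,0-11-
  16 | -000-,1-00-
  17 | --001,-00-1,-000-,1-0-1,1-00-
  19 | -00-1,1-0-1
  24 | 1-00-,110--
  25 | --001,1-0-1,1-00-,110--
  26 | 110--  (sole → essential)
  27 | 1-0-1,11-11,110--
  31 | -1111,11-11
Essential prime implicants: 0-11-, 00---, 110--
Petrick residual → -00-1, -000-, -1111, 0--01
Minimum SOP uses 7 PIs: b'c'e + b'c'd' + bcde + a'd'e + a'cd + a'b' + abc'

7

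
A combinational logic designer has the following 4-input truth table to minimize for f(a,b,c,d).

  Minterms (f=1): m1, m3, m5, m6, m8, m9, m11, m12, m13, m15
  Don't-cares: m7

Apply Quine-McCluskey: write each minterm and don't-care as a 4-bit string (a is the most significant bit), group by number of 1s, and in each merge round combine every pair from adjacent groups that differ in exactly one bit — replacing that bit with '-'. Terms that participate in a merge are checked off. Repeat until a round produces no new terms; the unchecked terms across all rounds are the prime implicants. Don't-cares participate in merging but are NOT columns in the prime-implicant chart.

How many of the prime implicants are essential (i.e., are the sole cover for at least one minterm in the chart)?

3

[col 0] 0001*, 0011*, 0101*, 0110*, 0111*, 1000*, 1001*, 1011*, 1100*, 1101*, 1111*
[col 1] -001*, -011*, -101*, -111*, 0-01*, 0-11*, 00-1*, 01-1*, 011-, 1-00*, 1-01*, 1-11*, 10-1*, 100-*, 11-1*, 110-*
[col 2] --01*, --11*, -0-1*, -1-1*, 0--1*, 1--1*, 1-0-
[col 3] ---1
Prime implicants: ---1, 011-, 1-0-
PI chart (minterm → PIs covering it):
  1 | ---1  (sole → essential)
  3 | ---1  (sole → essential)
  5 | ---1  (sole → essential)
  6 | 011-  (sole → essential)
  8 | 1-0-  (sole → essential)
  9 | ---1,1-0-
  11 | ---1  (sole → essential)
  12 | 1-0-  (sole → essential)
  13 | ---1,1-0-
  15 | ---1  (sole → essential)
Essential prime implicants: ---1, 011-, 1-0-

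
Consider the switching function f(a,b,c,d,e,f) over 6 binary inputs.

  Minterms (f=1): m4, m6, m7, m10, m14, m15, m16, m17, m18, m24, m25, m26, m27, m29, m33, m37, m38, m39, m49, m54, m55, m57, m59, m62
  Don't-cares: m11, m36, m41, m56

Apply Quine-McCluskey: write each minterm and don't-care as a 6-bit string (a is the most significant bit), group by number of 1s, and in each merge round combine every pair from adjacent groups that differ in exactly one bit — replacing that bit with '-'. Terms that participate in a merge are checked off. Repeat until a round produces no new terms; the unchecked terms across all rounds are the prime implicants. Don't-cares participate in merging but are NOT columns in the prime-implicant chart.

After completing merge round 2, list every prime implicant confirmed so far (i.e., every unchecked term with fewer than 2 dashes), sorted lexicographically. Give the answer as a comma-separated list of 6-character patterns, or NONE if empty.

011-01, 100-01, 11-110

[col 0] 000100*, 000110*, 000111*, 001010*, 001011*, 001110*, 001111*, 010000*, 010001*, 010010*, 011000*, 011001*, 011010*, 011011*, 011101*, 100001*, 100100*, 100101*, 100110*, 100111*, 101001*, 110001*, 110110*, 110111*, 111000*, 111001*, 111011*, 111110*
[col 1] -00100*, -00110*, -00111*, -10001*, -11000*, -11001*, -11011*, 0-1010*, 0-1011*, 00-110*, 00-111*, 0001-0*, 00011-*, 001-10*, 001-11*, 00101-*, 00111-*, 01-000*, 01-001*, 01-010*, 0100-0*, 01000-*, 011-01, 0110-0*, 0110-1*, 01100-*, 01101-*, 1-0001*, 1-0110*, 1-0111*, 1-1001*, 10-001*, 100-01, 1001-0*, 1001-1*, 10010-*, 10011-*, 11-001*, 11-110, 11011-*, 1110-1*, 11100-*
[col 2] -001-0, -0011-, -1-001, -110-1, -1100-, 0-101-, 00-11-, 001-1-, 01-0-0, 01-00-, 0110--, 1--001, 1-011-, 1001--
Prime implicants: -001-0, -0011-, -1-001, -110-1, -1100-, 0-101-, 00-11-, 001-1-, 01-0-0, 01-00-, 011-01, 0110--, 1--001, 1-011-, 100-01, 1001--, 11-110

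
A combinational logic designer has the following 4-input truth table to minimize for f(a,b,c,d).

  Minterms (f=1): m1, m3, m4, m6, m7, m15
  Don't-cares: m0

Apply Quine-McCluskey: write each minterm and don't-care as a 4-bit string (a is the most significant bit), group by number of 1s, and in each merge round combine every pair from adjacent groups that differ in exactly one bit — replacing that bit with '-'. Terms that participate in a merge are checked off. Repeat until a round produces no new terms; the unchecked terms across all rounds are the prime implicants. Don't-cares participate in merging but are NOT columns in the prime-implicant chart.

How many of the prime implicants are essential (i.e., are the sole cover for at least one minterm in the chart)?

[col 0] 0000*, 0001*, 0011*, 0100*, 0110*, 0111*, 1111*
[col 1] -111, 0-00, 0-11, 00-1, 000-, 01-0, 011-
Prime implicants: -111, 0-00, 0-11, 00-1, 000-, 01-0, 011-
PI chart (minterm → PIs covering it):
  1 | 00-1,000-
  3 | 0-11,00-1
  4 | 0-00,01-0
  6 | 01-0,011-
  7 | -111,0-11,011-
  15 | -111  (sole → essential)
Essential prime implicants: -111

1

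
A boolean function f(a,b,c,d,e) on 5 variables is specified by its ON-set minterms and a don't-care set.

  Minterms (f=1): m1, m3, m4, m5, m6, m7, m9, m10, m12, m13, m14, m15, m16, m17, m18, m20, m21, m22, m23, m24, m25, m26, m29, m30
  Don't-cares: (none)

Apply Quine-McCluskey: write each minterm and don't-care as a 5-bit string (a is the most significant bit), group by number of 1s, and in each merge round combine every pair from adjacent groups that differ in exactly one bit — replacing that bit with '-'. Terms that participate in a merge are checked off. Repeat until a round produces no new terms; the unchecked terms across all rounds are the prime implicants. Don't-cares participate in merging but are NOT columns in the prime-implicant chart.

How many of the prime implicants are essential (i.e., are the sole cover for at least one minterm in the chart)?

[col 0] 00001*, 00011*, 00100*, 00101*, 00110*, 00111*, 01001*, 01010*, 01100*, 01101*, 01110*, 01111*, 10000*, 10001*, 10010*, 10100*, 10101*, 10110*, 10111*, 11000*, 11001*, 11010*, 11101*, 11110*
[col 1] -0001*, -0100*, -0101*, -0110*, -0111*, -1001*, -1010*, -1101*, -1110*, 0-001*, 0-100*, 0-101*, 0-110*, 0-111*, 00-01*, 00-11*, 000-1*, 001-0*, 001-1*, 0010-*, 0011-*, 01-01*, 01-10*, 011-0*, 011-1*, 0110-*, 0111-*, 1-000*, 1-001*, 1-010*, 1-101*, 1-110*, 10-00*, 10-01*, 10-10*, 100-0*, 1000-*, 101-0*, 101-1*, 1010-*, 1011-*, 11-01*, 11-10*, 110-0*, 1100-*
[col 2] --001*, --101*, --110, -0-01*, -01-0*, -01-1*, -010-*, -011-*, -1-01*, -1-10, 0--01*, 0-1-0*, 0-1-1*, 0-10-*, 0-11-*, 00--1, 001--*, 011--*, 1--01*, 1--10, 1-0-0, 1-00-, 10--0, 10-0-, 101--*
[col 3] ---01, -01--, 0-1--
Prime implicants: ---01, --110, -01--, -1-10, 0-1--, 00--1, 1--10, 1-0-0, 1-00-, 10--0, 10-0-
PI chart (minterm → PIs covering it):
  1 | ---01,00--1
  3 | 00--1  (sole → essential)
  4 | -01--,0-1--
  5 | ---01,-01--,0-1--,00--1
  6 | --110,-01--,0-1--
  7 | -01--,0-1--,00--1
  9 | ---01  (sole → essential)
  10 | -1-10  (sole → essential)
  12 | 0-1--  (sole → essential)
  13 | ---01,0-1--
  14 | --110,-1-10,0-1--
  15 | 0-1--  (sole → essential)
  16 | 1-0-0,1-00-,10--0,10-0-
  17 | ---01,1-00-,10-0-
  18 | 1--10,1-0-0,10--0
  20 | -01--,10--0,10-0-
  21 | ---01,-01--,10-0-
  22 | --110,-01--,1--10,10--0
  23 | -01--  (sole → essential)
  24 | 1-0-0,1-00-
  25 | ---01,1-00-
  26 | -1-10,1--10,1-0-0
  29 | ---01  (sole → essential)
  30 | --110,-1-10,1--10
Essential prime implicants: ---01, -01--, -1-10, 0-1--, 00--1

5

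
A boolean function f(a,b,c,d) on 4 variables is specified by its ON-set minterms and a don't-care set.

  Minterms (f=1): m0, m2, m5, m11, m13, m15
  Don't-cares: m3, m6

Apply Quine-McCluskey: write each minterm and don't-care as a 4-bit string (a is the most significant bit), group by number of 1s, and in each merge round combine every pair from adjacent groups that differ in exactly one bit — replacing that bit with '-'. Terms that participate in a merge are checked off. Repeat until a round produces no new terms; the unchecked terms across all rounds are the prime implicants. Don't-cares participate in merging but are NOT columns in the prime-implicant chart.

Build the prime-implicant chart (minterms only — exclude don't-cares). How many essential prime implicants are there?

2

Round 0: 0000✓ 0010✓ 0011✓ 0101✓ 0110✓ 1011✓ 1101✓ 1111✓
Round 1: -011 -101 0-10 00-0 001- 1-11 11-1
PIs = {-011, -101, 0-10, 00-0, 001-, 1-11, 11-1}
Coverage chart:
  m0: 00-0 ←essential
  m2: 0-10,00-0,001-
  m5: -101 ←essential
  m11: -011,1-11
  m13: -101,11-1
  m15: 1-11,11-1
Essential: -101, 00-0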